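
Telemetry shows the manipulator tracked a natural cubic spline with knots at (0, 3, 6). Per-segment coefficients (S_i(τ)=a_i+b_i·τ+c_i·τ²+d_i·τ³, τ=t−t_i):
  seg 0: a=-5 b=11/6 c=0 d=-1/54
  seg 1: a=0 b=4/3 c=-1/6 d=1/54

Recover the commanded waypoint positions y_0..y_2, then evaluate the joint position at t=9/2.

y_0 = S_0(0) = a_0 = -5
y_1 = S_1(0) = a_1 = 0
y_2 = S_1(3) = 3
t_q=9/2 is in segment 1 (τ=3/2); S_1(τ)=27/16

y_0=-5 y_1=0 y_2=3
S(9/2) = 27/16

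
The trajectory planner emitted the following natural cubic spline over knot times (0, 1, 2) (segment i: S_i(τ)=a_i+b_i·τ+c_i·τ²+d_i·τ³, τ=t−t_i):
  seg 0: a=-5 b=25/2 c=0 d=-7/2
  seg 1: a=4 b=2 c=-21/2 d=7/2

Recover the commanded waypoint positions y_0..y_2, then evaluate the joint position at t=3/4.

y_0=-5 y_1=4 y_2=-1
S(3/4) = 371/128

y_0 = S_0(0) = a_0 = -5
y_1 = S_1(0) = a_1 = 4
y_2 = S_1(1) = -1
t_q=3/4 is in segment 0 (τ=3/4); S_0(τ)=371/128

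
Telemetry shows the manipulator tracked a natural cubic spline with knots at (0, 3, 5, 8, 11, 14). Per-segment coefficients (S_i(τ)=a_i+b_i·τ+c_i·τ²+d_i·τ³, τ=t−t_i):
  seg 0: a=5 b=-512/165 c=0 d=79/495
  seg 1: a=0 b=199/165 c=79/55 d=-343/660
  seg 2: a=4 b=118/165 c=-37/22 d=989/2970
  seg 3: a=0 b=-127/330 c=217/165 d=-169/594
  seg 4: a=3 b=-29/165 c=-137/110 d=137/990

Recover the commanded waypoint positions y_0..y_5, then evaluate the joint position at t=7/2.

y_0=5 y_1=0 y_2=4 y_3=0 y_4=3 y_5=-5
S(7/2) = 1579/1760

y_0 = S_0(0) = a_0 = 5
y_1 = S_1(0) = a_1 = 0
y_2 = S_2(0) = a_2 = 4
y_3 = S_3(0) = a_3 = 0
y_4 = S_4(0) = a_4 = 3
y_5 = S_4(3) = -5
t_q=7/2 is in segment 1 (τ=1/2); S_1(τ)=1579/1760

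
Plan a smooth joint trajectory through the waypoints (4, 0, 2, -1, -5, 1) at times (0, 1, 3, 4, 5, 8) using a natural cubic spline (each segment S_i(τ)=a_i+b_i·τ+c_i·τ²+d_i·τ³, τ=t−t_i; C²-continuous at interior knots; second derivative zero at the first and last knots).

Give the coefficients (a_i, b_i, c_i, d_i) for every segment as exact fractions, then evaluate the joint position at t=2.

  seg 0: a=4 b=-2443/472 c=0 d=555/472
  seg 1: a=0 b=-389/236 c=1665/472 d=-65/59
  seg 2: a=2 b=-179/236 c=-1455/472 d=397/472
  seg 3: a=-1 b=-2077/472 c=-33/59 d=453/472
  seg 4: a=-5 b=-623/236 c=1095/472 d=-365/1416
S(2) = 367/472

Δ: Δ0=-4, Δ1=1, Δ2=-3, Δ3=-4, Δ4=2
row 1: diag=6, rhs=30; c'=1/3, d'=5
row 2: denom=6−2·1/3=16/3; d'=(-24−2·5)/(16/3)=-51/8
row 3: denom=4−1·3/16=61/16; d'=(-6−1·-51/8)/(61/16)=6/61
row 4: denom=8−1·16/61=472/61; d'=(36−1·6/61)/(472/61)=1095/236
back: M4=1095/236
back: M3=6/61−16/61·1095/236=-66/59
back: M2=-51/8−3/16·-66/59=-1455/236
back: M1=5−1/3·-1455/236=1665/236
M: M0=0, M1=1665/236, M2=-1455/236, M3=-66/59, M4=1095/236, M5=0
seg 0: a=4, c=M0/2=0, d=(M1−M0)/(6·1)=555/472, b=Δ0−h0·(2M0+M1)/6=-2443/472
seg 1: a=0, c=M1/2=1665/472, d=(M2−M1)/(6·2)=-65/59, b=Δ1−h1·(2M1+M2)/6=-389/236
seg 2: a=2, c=M2/2=-1455/472, d=(M3−M2)/(6·1)=397/472, b=Δ2−h2·(2M2+M3)/6=-179/236
seg 3: a=-1, c=M3/2=-33/59, d=(M4−M3)/(6·1)=453/472, b=Δ3−h3·(2M3+M4)/6=-2077/472
seg 4: a=-5, c=M4/2=1095/472, d=(M5−M4)/(6·3)=-365/1416, b=Δ4−h4·(2M4+M5)/6=-623/236
t_q=2 → seg 1, τ=1; S=0+-389/236·τ+1665/472·τ²+-65/59·τ³=367/472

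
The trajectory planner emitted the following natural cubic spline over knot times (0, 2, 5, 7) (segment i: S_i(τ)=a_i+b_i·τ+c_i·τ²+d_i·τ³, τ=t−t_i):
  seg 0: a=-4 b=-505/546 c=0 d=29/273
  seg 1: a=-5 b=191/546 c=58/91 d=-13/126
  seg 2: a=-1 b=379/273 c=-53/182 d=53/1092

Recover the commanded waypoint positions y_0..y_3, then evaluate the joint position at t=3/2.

y_0=-4 y_1=-5 y_2=-1 y_3=1
S(3/2) = -523/104

y_0 = S_0(0) = a_0 = -4
y_1 = S_1(0) = a_1 = -5
y_2 = S_2(0) = a_2 = -1
y_3 = S_2(2) = 1
t_q=3/2 is in segment 0 (τ=3/2); S_0(τ)=-523/104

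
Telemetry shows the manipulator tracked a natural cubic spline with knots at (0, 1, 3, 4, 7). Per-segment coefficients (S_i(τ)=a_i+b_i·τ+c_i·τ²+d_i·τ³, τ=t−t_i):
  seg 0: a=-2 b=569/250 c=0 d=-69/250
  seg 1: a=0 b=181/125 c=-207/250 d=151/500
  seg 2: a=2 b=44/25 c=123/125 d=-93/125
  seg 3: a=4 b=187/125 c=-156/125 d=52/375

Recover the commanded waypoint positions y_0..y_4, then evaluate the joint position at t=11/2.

y_0 = S_0(0) = a_0 = -2
y_1 = S_1(0) = a_1 = 0
y_2 = S_2(0) = a_2 = 2
y_3 = S_3(0) = a_3 = 4
y_4 = S_3(3) = 1
t_q=11/2 is in segment 3 (τ=3/2); S_3(τ)=488/125

y_0=-2 y_1=0 y_2=2 y_3=4 y_4=1
S(11/2) = 488/125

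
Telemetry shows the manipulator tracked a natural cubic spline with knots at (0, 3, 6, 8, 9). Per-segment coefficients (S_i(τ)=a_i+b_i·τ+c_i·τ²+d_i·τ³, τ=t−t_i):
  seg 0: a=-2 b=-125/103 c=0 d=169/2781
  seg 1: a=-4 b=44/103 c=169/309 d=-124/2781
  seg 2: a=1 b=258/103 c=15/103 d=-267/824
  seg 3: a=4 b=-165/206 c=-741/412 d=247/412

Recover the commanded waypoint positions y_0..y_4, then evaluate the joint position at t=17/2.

y_0=-2 y_1=-4 y_2=1 y_3=4 y_4=2
S(17/2) = 10629/3296

y_0 = S_0(0) = a_0 = -2
y_1 = S_1(0) = a_1 = -4
y_2 = S_2(0) = a_2 = 1
y_3 = S_3(0) = a_3 = 4
y_4 = S_3(1) = 2
t_q=17/2 is in segment 3 (τ=1/2); S_3(τ)=10629/3296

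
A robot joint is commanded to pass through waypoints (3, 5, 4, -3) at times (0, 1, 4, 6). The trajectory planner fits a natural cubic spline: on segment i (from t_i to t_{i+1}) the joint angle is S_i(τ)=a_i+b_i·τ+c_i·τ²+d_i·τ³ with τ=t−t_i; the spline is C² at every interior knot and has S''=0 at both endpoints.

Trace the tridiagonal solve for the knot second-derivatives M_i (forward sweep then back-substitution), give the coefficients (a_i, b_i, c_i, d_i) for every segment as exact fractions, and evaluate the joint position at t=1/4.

Δ: Δ0=2, Δ1=-1/3, Δ2=-7/2
row 1: diag=8, rhs=-14; c'=3/8, d'=-7/4
row 2: denom=10−3·3/8=71/8; d'=(-19−3·-7/4)/(71/8)=-110/71
back: M2=-110/71
back: M1=-7/4−3/8·-110/71=-83/71
M: M0=0, M1=-83/71, M2=-110/71, M3=0
seg 0: a=3, c=M0/2=0, d=(M1−M0)/(6·1)=-83/426, b=Δ0−h0·(2M0+M1)/6=935/426
seg 1: a=5, c=M1/2=-83/142, d=(M2−M1)/(6·3)=-3/142, b=Δ1−h1·(2M1+M2)/6=343/213
seg 2: a=4, c=M2/2=-55/71, d=(M3−M2)/(6·2)=55/426, b=Δ2−h2·(2M2+M3)/6=-1051/426
t_q=1/4 → seg 0, τ=1/4; S=3+935/426·τ+0·τ²+-83/426·τ³=32223/9088

  seg 0: a=3 b=935/426 c=0 d=-83/426
  seg 1: a=5 b=343/213 c=-83/142 d=-3/142
  seg 2: a=4 b=-1051/426 c=-55/71 d=55/426
S(1/4) = 32223/9088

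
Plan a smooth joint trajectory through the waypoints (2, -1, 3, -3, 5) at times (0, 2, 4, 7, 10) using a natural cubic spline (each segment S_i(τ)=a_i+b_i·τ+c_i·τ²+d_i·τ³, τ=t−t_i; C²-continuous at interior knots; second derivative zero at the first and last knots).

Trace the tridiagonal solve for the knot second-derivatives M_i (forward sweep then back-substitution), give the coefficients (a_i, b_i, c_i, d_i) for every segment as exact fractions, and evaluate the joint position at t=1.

  seg 0: a=2 b=-457/168 c=0 d=205/672
  seg 1: a=-1 b=79/84 c=205/112 d=-437/672
  seg 2: a=3 b=11/24 c=-29/14 d=631/1512
  seg 3: a=-3 b=-59/84 c=283/168 d=-283/1512
S(1) = -93/224

Δ: Δ0=-3/2, Δ1=2, Δ2=-2, Δ3=8/3
row 1: diag=8, rhs=21; c'=1/4, d'=21/8
row 2: denom=10−2·1/4=19/2; d'=(-24−2·21/8)/(19/2)=-117/38
row 3: denom=12−3·6/19=210/19; d'=(28−3·-117/38)/(210/19)=283/84
back: M3=283/84
back: M2=-117/38−6/19·283/84=-29/7
back: M1=21/8−1/4·-29/7=205/56
M: M0=0, M1=205/56, M2=-29/7, M3=283/84, M4=0
seg 0: a=2, c=M0/2=0, d=(M1−M0)/(6·2)=205/672, b=Δ0−h0·(2M0+M1)/6=-457/168
seg 1: a=-1, c=M1/2=205/112, d=(M2−M1)/(6·2)=-437/672, b=Δ1−h1·(2M1+M2)/6=79/84
seg 2: a=3, c=M2/2=-29/14, d=(M3−M2)/(6·3)=631/1512, b=Δ2−h2·(2M2+M3)/6=11/24
seg 3: a=-3, c=M3/2=283/168, d=(M4−M3)/(6·3)=-283/1512, b=Δ3−h3·(2M3+M4)/6=-59/84
t_q=1 → seg 0, τ=1; S=2+-457/168·τ+0·τ²+205/672·τ³=-93/224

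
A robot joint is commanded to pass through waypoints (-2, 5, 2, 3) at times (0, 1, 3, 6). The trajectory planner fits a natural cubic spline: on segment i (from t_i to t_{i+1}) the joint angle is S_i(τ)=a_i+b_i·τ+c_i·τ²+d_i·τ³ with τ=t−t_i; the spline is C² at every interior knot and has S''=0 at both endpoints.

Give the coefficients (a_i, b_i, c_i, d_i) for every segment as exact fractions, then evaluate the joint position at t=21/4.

Δ: Δ0=7, Δ1=-3/2, Δ2=1/3
row 1: diag=6, rhs=-51; c'=1/3, d'=-17/2
row 2: denom=10−2·1/3=28/3; d'=(11−2·-17/2)/(28/3)=3
back: M2=3
back: M1=-17/2−1/3·3=-19/2
M: M0=0, M1=-19/2, M2=3, M3=0
seg 0: a=-2, c=M0/2=0, d=(M1−M0)/(6·1)=-19/12, b=Δ0−h0·(2M0+M1)/6=103/12
seg 1: a=5, c=M1/2=-19/4, d=(M2−M1)/(6·2)=25/24, b=Δ1−h1·(2M1+M2)/6=23/6
seg 2: a=2, c=M2/2=3/2, d=(M3−M2)/(6·3)=-1/6, b=Δ2−h2·(2M2+M3)/6=-8/3
t_q=21/4 → seg 2, τ=9/4; S=2+-8/3·τ+3/2·τ²+-1/6·τ³=217/128

  seg 0: a=-2 b=103/12 c=0 d=-19/12
  seg 1: a=5 b=23/6 c=-19/4 d=25/24
  seg 2: a=2 b=-8/3 c=3/2 d=-1/6
S(21/4) = 217/128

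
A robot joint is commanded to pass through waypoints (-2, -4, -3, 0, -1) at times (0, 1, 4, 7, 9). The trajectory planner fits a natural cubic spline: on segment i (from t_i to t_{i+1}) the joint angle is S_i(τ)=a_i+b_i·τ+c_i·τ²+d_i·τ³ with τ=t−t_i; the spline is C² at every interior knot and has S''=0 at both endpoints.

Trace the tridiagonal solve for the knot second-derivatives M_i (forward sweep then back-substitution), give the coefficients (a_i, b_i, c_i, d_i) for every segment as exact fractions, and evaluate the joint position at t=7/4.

Δ: Δ0=-2, Δ1=1/3, Δ2=1, Δ3=-1/2
row 1: diag=8, rhs=14; c'=3/8, d'=7/4
row 2: denom=12−3·3/8=87/8; d'=(4−3·7/4)/(87/8)=-10/87
row 3: denom=10−3·8/29=266/29; d'=(-9−3·-10/87)/(266/29)=-251/266
back: M3=-251/266
back: M2=-10/87−8/29·-251/266=58/399
back: M1=7/4−3/8·58/399=451/266
M: M0=0, M1=451/266, M2=58/399, M3=-251/266, M4=0
seg 0: a=-2, c=M0/2=0, d=(M1−M0)/(6·1)=451/1596, b=Δ0−h0·(2M0+M1)/6=-3643/1596
seg 1: a=-4, c=M1/2=451/532, d=(M2−M1)/(6·3)=-1237/14364, b=Δ1−h1·(2M1+M2)/6=-1145/798
seg 2: a=-3, c=M2/2=29/399, d=(M3−M2)/(6·3)=-869/14364, b=Δ2−h2·(2M2+M3)/6=2117/1596
seg 3: a=0, c=M3/2=-251/532, d=(M4−M3)/(6·2)=251/3192, b=Δ3−h3·(2M3+M4)/6=103/798
t_q=7/4 → seg 1, τ=3/4; S=-4+-1145/798·τ+451/532·τ²+-1237/14364·τ³=-8307/1792

  seg 0: a=-2 b=-3643/1596 c=0 d=451/1596
  seg 1: a=-4 b=-1145/798 c=451/532 d=-1237/14364
  seg 2: a=-3 b=2117/1596 c=29/399 d=-869/14364
  seg 3: a=0 b=103/798 c=-251/532 d=251/3192
S(7/4) = -8307/1792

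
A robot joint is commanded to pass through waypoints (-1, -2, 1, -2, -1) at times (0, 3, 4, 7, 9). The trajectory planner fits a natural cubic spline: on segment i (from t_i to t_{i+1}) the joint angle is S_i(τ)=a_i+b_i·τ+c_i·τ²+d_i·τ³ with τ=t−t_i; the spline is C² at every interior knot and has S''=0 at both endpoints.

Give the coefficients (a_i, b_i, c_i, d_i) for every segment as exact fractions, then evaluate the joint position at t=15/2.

  seg 0: a=-1 b=-2059/1116 c=0 d=1687/10044
  seg 1: a=-2 b=1501/558 c=1687/1116 d=-149/124
  seg 2: a=1 b=2353/1116 c=-584/279 d=3539/10044
  seg 3: a=-2 b=-523/558 c=401/372 d=-401/2232
S(15/2) = -13223/5952

Δ: Δ0=-1/3, Δ1=3, Δ2=-1, Δ3=1/2
row 1: diag=8, rhs=20; c'=1/8, d'=5/2
row 2: denom=8−1·1/8=63/8; d'=(-24−1·5/2)/(63/8)=-212/63
row 3: denom=10−3·8/21=62/7; d'=(9−3·-212/63)/(62/7)=401/186
back: M3=401/186
back: M2=-212/63−8/21·401/186=-1168/279
back: M1=5/2−1/8·-1168/279=1687/558
M: M0=0, M1=1687/558, M2=-1168/279, M3=401/186, M4=0
seg 0: a=-1, c=M0/2=0, d=(M1−M0)/(6·3)=1687/10044, b=Δ0−h0·(2M0+M1)/6=-2059/1116
seg 1: a=-2, c=M1/2=1687/1116, d=(M2−M1)/(6·1)=-149/124, b=Δ1−h1·(2M1+M2)/6=1501/558
seg 2: a=1, c=M2/2=-584/279, d=(M3−M2)/(6·3)=3539/10044, b=Δ2−h2·(2M2+M3)/6=2353/1116
seg 3: a=-2, c=M3/2=401/372, d=(M4−M3)/(6·2)=-401/2232, b=Δ3−h3·(2M3+M4)/6=-523/558
t_q=15/2 → seg 3, τ=1/2; S=-2+-523/558·τ+401/372·τ²+-401/2232·τ³=-13223/5952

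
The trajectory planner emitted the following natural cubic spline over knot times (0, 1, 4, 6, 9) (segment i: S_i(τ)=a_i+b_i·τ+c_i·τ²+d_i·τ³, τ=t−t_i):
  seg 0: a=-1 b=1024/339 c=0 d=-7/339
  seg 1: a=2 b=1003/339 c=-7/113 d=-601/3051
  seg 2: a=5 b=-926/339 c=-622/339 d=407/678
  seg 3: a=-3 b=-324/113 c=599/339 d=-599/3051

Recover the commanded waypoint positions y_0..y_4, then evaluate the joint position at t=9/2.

y_0=-1 y_1=2 y_2=5 y_3=-3 y_4=-1
S(9/2) = 5877/1808

y_0 = S_0(0) = a_0 = -1
y_1 = S_1(0) = a_1 = 2
y_2 = S_2(0) = a_2 = 5
y_3 = S_3(0) = a_3 = -3
y_4 = S_3(3) = -1
t_q=9/2 is in segment 2 (τ=1/2); S_2(τ)=5877/1808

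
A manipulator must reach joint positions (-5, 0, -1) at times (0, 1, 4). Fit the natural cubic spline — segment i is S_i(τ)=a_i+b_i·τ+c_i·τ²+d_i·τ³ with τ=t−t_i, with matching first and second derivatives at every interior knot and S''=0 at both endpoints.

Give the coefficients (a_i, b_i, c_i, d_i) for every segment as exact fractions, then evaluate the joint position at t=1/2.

  seg 0: a=-5 b=17/3 c=0 d=-2/3
  seg 1: a=0 b=11/3 c=-2 d=2/9
S(1/2) = -9/4

Δ: Δ0=5, Δ1=-1/3
row 1: diag=8, rhs=-32; c'=3/8, d'=-4
back: M1=-4
M: M0=0, M1=-4, M2=0
seg 0: a=-5, c=M0/2=0, d=(M1−M0)/(6·1)=-2/3, b=Δ0−h0·(2M0+M1)/6=17/3
seg 1: a=0, c=M1/2=-2, d=(M2−M1)/(6·3)=2/9, b=Δ1−h1·(2M1+M2)/6=11/3
t_q=1/2 → seg 0, τ=1/2; S=-5+17/3·τ+0·τ²+-2/3·τ³=-9/4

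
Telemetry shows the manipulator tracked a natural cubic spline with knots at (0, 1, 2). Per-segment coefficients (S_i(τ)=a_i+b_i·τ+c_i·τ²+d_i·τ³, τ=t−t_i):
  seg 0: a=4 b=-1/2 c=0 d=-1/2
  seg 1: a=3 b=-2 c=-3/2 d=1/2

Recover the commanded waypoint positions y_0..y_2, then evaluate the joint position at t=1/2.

y_0 = S_0(0) = a_0 = 4
y_1 = S_1(0) = a_1 = 3
y_2 = S_1(1) = 0
t_q=1/2 is in segment 0 (τ=1/2); S_0(τ)=59/16

y_0=4 y_1=3 y_2=0
S(1/2) = 59/16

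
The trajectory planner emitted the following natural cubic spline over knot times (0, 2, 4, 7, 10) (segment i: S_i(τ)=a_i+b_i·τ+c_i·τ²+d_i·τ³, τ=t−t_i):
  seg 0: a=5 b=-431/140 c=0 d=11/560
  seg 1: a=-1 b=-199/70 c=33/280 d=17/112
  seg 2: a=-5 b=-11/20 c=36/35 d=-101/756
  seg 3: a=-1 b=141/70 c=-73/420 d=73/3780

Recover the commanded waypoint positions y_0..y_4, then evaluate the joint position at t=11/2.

y_0 = S_0(0) = a_0 = 5
y_1 = S_1(0) = a_1 = -1
y_2 = S_2(0) = a_2 = -5
y_3 = S_3(0) = a_3 = -1
y_4 = S_3(3) = 4
t_q=11/2 is in segment 2 (τ=3/2); S_2(τ)=-4437/1120

y_0=5 y_1=-1 y_2=-5 y_3=-1 y_4=4
S(11/2) = -4437/1120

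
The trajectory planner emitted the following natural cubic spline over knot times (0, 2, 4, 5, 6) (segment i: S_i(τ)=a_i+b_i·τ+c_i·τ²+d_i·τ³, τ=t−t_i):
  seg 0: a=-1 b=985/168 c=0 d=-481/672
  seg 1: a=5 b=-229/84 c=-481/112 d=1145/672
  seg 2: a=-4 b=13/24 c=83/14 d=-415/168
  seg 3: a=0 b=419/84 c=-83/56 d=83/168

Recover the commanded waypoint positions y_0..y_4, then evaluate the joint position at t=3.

y_0=-1 y_1=5 y_2=-4 y_3=0 y_4=4
S(3) = -71/224

y_0 = S_0(0) = a_0 = -1
y_1 = S_1(0) = a_1 = 5
y_2 = S_2(0) = a_2 = -4
y_3 = S_3(0) = a_3 = 0
y_4 = S_3(1) = 4
t_q=3 is in segment 1 (τ=1); S_1(τ)=-71/224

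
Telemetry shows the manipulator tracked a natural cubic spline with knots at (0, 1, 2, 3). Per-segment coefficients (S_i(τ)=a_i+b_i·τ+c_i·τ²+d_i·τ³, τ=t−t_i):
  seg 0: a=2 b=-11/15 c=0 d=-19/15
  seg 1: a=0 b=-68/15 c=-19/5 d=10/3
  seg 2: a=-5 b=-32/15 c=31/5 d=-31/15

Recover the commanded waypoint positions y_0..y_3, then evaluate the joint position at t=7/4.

y_0=2 y_1=0 y_2=-5 y_3=-3
S(7/4) = -661/160

y_0 = S_0(0) = a_0 = 2
y_1 = S_1(0) = a_1 = 0
y_2 = S_2(0) = a_2 = -5
y_3 = S_2(1) = -3
t_q=7/4 is in segment 1 (τ=3/4); S_1(τ)=-661/160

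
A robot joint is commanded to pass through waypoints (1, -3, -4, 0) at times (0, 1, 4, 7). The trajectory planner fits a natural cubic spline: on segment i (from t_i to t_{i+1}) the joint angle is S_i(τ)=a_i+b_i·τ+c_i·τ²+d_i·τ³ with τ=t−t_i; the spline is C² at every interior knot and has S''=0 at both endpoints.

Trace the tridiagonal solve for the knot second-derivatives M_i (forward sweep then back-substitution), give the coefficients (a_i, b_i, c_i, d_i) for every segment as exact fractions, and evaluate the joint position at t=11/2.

  seg 0: a=1 b=-129/29 c=0 d=13/29
  seg 1: a=-3 b=-90/29 c=39/29 d=-110/783
  seg 2: a=-4 b=34/29 c=7/87 d=-7/783
S(11/2) = -485/232

Δ: Δ0=-4, Δ1=-1/3, Δ2=4/3
row 1: diag=8, rhs=22; c'=3/8, d'=11/4
row 2: denom=12−3·3/8=87/8; d'=(10−3·11/4)/(87/8)=14/87
back: M2=14/87
back: M1=11/4−3/8·14/87=78/29
M: M0=0, M1=78/29, M2=14/87, M3=0
seg 0: a=1, c=M0/2=0, d=(M1−M0)/(6·1)=13/29, b=Δ0−h0·(2M0+M1)/6=-129/29
seg 1: a=-3, c=M1/2=39/29, d=(M2−M1)/(6·3)=-110/783, b=Δ1−h1·(2M1+M2)/6=-90/29
seg 2: a=-4, c=M2/2=7/87, d=(M3−M2)/(6·3)=-7/783, b=Δ2−h2·(2M2+M3)/6=34/29
t_q=11/2 → seg 2, τ=3/2; S=-4+34/29·τ+7/87·τ²+-7/783·τ³=-485/232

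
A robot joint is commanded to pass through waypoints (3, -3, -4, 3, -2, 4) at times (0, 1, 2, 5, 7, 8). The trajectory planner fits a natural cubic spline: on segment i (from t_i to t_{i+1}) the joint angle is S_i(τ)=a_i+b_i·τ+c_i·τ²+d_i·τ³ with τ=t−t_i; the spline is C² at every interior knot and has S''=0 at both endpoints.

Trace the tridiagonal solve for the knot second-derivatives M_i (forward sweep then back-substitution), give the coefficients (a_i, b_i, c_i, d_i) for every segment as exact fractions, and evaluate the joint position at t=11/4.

Δ: Δ0=-6, Δ1=-1, Δ2=7/3, Δ3=-5/2, Δ4=6
row 1: diag=4, rhs=30; c'=1/4, d'=15/2
row 2: denom=8−1·1/4=31/4; d'=(20−1·15/2)/(31/4)=50/31
row 3: denom=10−3·12/31=274/31; d'=(-29−3·50/31)/(274/31)=-1049/274
row 4: denom=6−2·31/137=760/137; d'=(51−2·-1049/274)/(760/137)=2009/190
back: M4=2009/190
back: M3=-1049/274−31/137·2009/190=-591/95
back: M2=50/31−12/31·-591/95=382/95
back: M1=15/2−1/4·382/95=617/95
M: M0=0, M1=617/95, M2=382/95, M3=-591/95, M4=2009/190, M5=0
seg 0: a=3, c=M0/2=0, d=(M1−M0)/(6·1)=617/570, b=Δ0−h0·(2M0+M1)/6=-4037/570
seg 1: a=-3, c=M1/2=617/190, d=(M2−M1)/(6·1)=-47/114, b=Δ1−h1·(2M1+M2)/6=-1093/285
seg 2: a=-4, c=M2/2=191/95, d=(M3−M2)/(6·3)=-973/1710, b=Δ2−h2·(2M2+M3)/6=811/570
seg 3: a=3, c=M3/2=-591/190, d=(M4−M3)/(6·2)=3191/2280, b=Δ3−h3·(2M3+M4)/6=-107/57
seg 4: a=-2, c=M4/2=2009/380, d=(M5−M4)/(6·1)=-2009/1140, b=Δ4−h4·(2M4+M5)/6=1411/570
t_q=11/4 → seg 2, τ=3/4; S=-4+811/570·τ+191/95·τ²+-973/1710·τ³=-24831/12160

  seg 0: a=3 b=-4037/570 c=0 d=617/570
  seg 1: a=-3 b=-1093/285 c=617/190 d=-47/114
  seg 2: a=-4 b=811/570 c=191/95 d=-973/1710
  seg 3: a=3 b=-107/57 c=-591/190 d=3191/2280
  seg 4: a=-2 b=1411/570 c=2009/380 d=-2009/1140
S(11/4) = -24831/12160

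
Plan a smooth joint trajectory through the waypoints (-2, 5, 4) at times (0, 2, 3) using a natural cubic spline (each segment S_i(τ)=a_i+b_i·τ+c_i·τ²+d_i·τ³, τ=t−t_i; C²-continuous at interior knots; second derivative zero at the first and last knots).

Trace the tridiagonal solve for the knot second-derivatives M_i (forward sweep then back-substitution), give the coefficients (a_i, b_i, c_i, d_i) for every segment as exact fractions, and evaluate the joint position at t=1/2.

Δ: Δ0=7/2, Δ1=-1
row 1: diag=6, rhs=-27; c'=1/6, d'=-9/2
back: M1=-9/2
M: M0=0, M1=-9/2, M2=0
seg 0: a=-2, c=M0/2=0, d=(M1−M0)/(6·2)=-3/8, b=Δ0−h0·(2M0+M1)/6=5
seg 1: a=5, c=M1/2=-9/4, d=(M2−M1)/(6·1)=3/4, b=Δ1−h1·(2M1+M2)/6=1/2
t_q=1/2 → seg 0, τ=1/2; S=-2+5·τ+0·τ²+-3/8·τ³=29/64

  seg 0: a=-2 b=5 c=0 d=-3/8
  seg 1: a=5 b=1/2 c=-9/4 d=3/4
S(1/2) = 29/64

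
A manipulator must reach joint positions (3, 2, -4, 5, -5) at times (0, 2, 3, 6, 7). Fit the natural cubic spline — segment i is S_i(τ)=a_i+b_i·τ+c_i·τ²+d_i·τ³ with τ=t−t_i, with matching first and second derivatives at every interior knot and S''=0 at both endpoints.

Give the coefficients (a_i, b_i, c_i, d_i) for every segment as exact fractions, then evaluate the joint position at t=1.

Δ: Δ0=-1/2, Δ1=-6, Δ2=3, Δ3=-10
row 1: diag=6, rhs=-33; c'=1/6, d'=-11/2
row 2: denom=8−1·1/6=47/6; d'=(54−1·-11/2)/(47/6)=357/47
row 3: denom=8−3·18/47=322/47; d'=(-78−3·357/47)/(322/47)=-4737/322
back: M3=-4737/322
back: M2=357/47−18/47·-4737/322=2130/161
back: M1=-11/2−1/6·2130/161=-2481/322
M: M0=0, M1=-2481/322, M2=2130/161, M3=-4737/322, M4=0
seg 0: a=3, c=M0/2=0, d=(M1−M0)/(6·2)=-827/1288, b=Δ0−h0·(2M0+M1)/6=333/161
seg 1: a=2, c=M1/2=-2481/644, d=(M2−M1)/(6·1)=321/92, b=Δ1−h1·(2M1+M2)/6=-1815/322
seg 2: a=-4, c=M2/2=1065/161, d=(M3−M2)/(6·3)=-2999/1932, b=Δ2−h2·(2M2+M3)/6=-1851/644
seg 3: a=5, c=M3/2=-4737/644, d=(M4−M3)/(6·1)=1579/644, b=Δ3−h3·(2M3+M4)/6=-1641/322
t_q=1 → seg 0, τ=1; S=3+333/161·τ+0·τ²+-827/1288·τ³=5701/1288

  seg 0: a=3 b=333/161 c=0 d=-827/1288
  seg 1: a=2 b=-1815/322 c=-2481/644 d=321/92
  seg 2: a=-4 b=-1851/644 c=1065/161 d=-2999/1932
  seg 3: a=5 b=-1641/322 c=-4737/644 d=1579/644
S(1) = 5701/1288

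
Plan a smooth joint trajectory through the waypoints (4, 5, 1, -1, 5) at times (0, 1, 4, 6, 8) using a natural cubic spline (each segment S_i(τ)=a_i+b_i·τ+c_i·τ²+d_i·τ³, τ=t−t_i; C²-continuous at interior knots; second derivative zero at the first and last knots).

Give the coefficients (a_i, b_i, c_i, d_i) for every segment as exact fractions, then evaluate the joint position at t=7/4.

Δ: Δ0=1, Δ1=-4/3, Δ2=-1, Δ3=3
row 1: diag=8, rhs=-14; c'=3/8, d'=-7/4
row 2: denom=10−3·3/8=71/8; d'=(2−3·-7/4)/(71/8)=58/71
row 3: denom=8−2·16/71=536/71; d'=(24−2·58/71)/(536/71)=397/134
back: M3=397/134
back: M2=58/71−16/71·397/134=10/67
back: M1=-7/4−3/8·10/67=-121/67
M: M0=0, M1=-121/67, M2=10/67, M3=397/134, M4=0
seg 0: a=4, c=M0/2=0, d=(M1−M0)/(6·1)=-121/402, b=Δ0−h0·(2M0+M1)/6=523/402
seg 1: a=5, c=M1/2=-121/134, d=(M2−M1)/(6·3)=131/1206, b=Δ1−h1·(2M1+M2)/6=80/201
seg 2: a=1, c=M2/2=5/67, d=(M3−M2)/(6·2)=377/1608, b=Δ2−h2·(2M2+M3)/6=-839/402
seg 3: a=-1, c=M3/2=397/268, d=(M4−M3)/(6·2)=-397/1608, b=Δ3−h3·(2M3+M4)/6=206/201
t_q=7/4 → seg 1, τ=3/4; S=5+80/201·τ+-121/134·τ²+131/1206·τ³=41477/8576

  seg 0: a=4 b=523/402 c=0 d=-121/402
  seg 1: a=5 b=80/201 c=-121/134 d=131/1206
  seg 2: a=1 b=-839/402 c=5/67 d=377/1608
  seg 3: a=-1 b=206/201 c=397/268 d=-397/1608
S(7/4) = 41477/8576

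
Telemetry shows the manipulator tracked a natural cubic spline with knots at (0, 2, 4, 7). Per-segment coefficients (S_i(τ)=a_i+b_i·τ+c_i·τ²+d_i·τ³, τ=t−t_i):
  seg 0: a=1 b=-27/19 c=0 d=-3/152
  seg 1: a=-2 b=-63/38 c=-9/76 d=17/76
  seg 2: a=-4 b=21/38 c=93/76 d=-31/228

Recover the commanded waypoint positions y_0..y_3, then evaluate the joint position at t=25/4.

y_0 = S_0(0) = a_0 = 1
y_1 = S_1(0) = a_1 = -2
y_2 = S_2(0) = a_2 = -4
y_3 = S_2(3) = 5
t_q=25/4 is in segment 2 (τ=9/4); S_2(τ)=9191/4864

y_0=1 y_1=-2 y_2=-4 y_3=5
S(25/4) = 9191/4864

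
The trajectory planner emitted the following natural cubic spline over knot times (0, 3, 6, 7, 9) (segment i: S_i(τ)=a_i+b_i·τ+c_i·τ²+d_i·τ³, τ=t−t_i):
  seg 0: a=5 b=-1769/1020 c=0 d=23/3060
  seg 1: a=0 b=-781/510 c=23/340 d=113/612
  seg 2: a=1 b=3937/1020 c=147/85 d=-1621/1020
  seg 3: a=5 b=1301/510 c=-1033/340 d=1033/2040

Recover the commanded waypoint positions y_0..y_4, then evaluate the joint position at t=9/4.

y_0=5 y_1=0 y_2=1 y_3=5 y_4=2
S(9/4) = 25751/21760

y_0 = S_0(0) = a_0 = 5
y_1 = S_1(0) = a_1 = 0
y_2 = S_2(0) = a_2 = 1
y_3 = S_3(0) = a_3 = 5
y_4 = S_3(2) = 2
t_q=9/4 is in segment 0 (τ=9/4); S_0(τ)=25751/21760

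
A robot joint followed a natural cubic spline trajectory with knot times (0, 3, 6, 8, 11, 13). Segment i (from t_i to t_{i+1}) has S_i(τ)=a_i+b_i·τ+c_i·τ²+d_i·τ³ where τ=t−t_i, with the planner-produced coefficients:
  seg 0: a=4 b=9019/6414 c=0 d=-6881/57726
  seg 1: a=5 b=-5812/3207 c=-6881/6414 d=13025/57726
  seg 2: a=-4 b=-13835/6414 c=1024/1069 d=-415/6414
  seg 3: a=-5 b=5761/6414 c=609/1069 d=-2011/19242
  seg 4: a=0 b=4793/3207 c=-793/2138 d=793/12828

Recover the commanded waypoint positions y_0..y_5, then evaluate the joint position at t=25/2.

y_0 = S_0(0) = a_0 = 4
y_1 = S_1(0) = a_1 = 5
y_2 = S_2(0) = a_2 = -4
y_3 = S_3(0) = a_3 = -5
y_4 = S_4(0) = a_4 = 0
y_5 = S_4(2) = 2
t_q=25/2 is in segment 4 (τ=3/2); S_4(τ)=55277/34208

y_0=4 y_1=5 y_2=-4 y_3=-5 y_4=0 y_5=2
S(25/2) = 55277/34208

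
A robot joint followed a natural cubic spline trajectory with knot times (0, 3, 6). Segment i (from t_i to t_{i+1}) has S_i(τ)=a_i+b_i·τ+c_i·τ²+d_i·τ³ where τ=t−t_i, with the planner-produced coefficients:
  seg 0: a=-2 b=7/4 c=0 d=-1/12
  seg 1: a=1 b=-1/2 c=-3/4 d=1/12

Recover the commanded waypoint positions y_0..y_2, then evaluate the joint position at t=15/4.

y_0 = S_0(0) = a_0 = -2
y_1 = S_1(0) = a_1 = 1
y_2 = S_1(3) = -5
t_q=15/4 is in segment 1 (τ=3/4); S_1(τ)=61/256

y_0=-2 y_1=1 y_2=-5
S(15/4) = 61/256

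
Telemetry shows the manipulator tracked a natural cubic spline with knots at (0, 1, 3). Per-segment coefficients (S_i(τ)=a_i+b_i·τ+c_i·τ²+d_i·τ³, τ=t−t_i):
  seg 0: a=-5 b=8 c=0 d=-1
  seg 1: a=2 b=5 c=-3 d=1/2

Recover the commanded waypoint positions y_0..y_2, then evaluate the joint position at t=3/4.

y_0=-5 y_1=2 y_2=4
S(3/4) = 37/64

y_0 = S_0(0) = a_0 = -5
y_1 = S_1(0) = a_1 = 2
y_2 = S_1(2) = 4
t_q=3/4 is in segment 0 (τ=3/4); S_0(τ)=37/64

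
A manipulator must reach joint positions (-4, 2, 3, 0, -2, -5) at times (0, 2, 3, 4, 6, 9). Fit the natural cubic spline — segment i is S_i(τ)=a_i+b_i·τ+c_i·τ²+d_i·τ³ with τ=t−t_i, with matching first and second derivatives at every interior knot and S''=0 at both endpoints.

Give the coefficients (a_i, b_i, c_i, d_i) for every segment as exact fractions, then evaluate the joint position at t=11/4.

Δ: Δ0=3, Δ1=1, Δ2=-3, Δ3=-1, Δ4=-1
row 1: diag=6, rhs=-12; c'=1/6, d'=-2
row 2: denom=4−1·1/6=23/6; d'=(-24−1·-2)/(23/6)=-132/23
row 3: denom=6−1·6/23=132/23; d'=(12−1·-132/23)/(132/23)=34/11
row 4: denom=10−2·23/66=307/33; d'=(0−2·34/11)/(307/33)=-204/307
back: M4=-204/307
back: M3=34/11−23/66·-204/307=1020/307
back: M2=-132/23−6/23·1020/307=-2028/307
back: M1=-2−1/6·-2028/307=-276/307
M: M0=0, M1=-276/307, M2=-2028/307, M3=1020/307, M4=-204/307, M5=0
seg 0: a=-4, c=M0/2=0, d=(M1−M0)/(6·2)=-23/307, b=Δ0−h0·(2M0+M1)/6=1013/307
seg 1: a=2, c=M1/2=-138/307, d=(M2−M1)/(6·1)=-292/307, b=Δ1−h1·(2M1+M2)/6=737/307
seg 2: a=3, c=M2/2=-1014/307, d=(M3−M2)/(6·1)=508/307, b=Δ2−h2·(2M2+M3)/6=-415/307
seg 3: a=0, c=M3/2=510/307, d=(M4−M3)/(6·2)=-102/307, b=Δ3−h3·(2M3+M4)/6=-919/307
seg 4: a=-2, c=M4/2=-102/307, d=(M5−M4)/(6·3)=34/921, b=Δ4−h4·(2M4+M5)/6=-103/307
t_q=11/4 → seg 1, τ=3/4; S=2+737/307·τ+-138/307·τ²+-292/307·τ³=15455/4912

  seg 0: a=-4 b=1013/307 c=0 d=-23/307
  seg 1: a=2 b=737/307 c=-138/307 d=-292/307
  seg 2: a=3 b=-415/307 c=-1014/307 d=508/307
  seg 3: a=0 b=-919/307 c=510/307 d=-102/307
  seg 4: a=-2 b=-103/307 c=-102/307 d=34/921
S(11/4) = 15455/4912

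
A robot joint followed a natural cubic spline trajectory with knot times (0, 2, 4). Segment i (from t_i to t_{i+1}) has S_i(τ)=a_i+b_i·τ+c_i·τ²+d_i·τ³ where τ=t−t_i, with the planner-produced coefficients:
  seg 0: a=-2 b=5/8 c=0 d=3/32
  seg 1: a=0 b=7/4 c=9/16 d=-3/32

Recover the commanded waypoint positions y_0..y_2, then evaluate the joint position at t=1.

y_0 = S_0(0) = a_0 = -2
y_1 = S_1(0) = a_1 = 0
y_2 = S_1(2) = 5
t_q=1 is in segment 0 (τ=1); S_0(τ)=-41/32

y_0=-2 y_1=0 y_2=5
S(1) = -41/32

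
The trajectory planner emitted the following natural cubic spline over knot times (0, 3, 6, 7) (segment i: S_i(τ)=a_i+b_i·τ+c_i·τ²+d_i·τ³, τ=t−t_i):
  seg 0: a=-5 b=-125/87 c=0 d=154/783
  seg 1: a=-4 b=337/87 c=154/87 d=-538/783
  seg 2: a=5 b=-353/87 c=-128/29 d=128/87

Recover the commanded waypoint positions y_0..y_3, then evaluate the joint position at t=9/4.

y_0 = S_0(0) = a_0 = -5
y_1 = S_1(0) = a_1 = -4
y_2 = S_2(0) = a_2 = 5
y_3 = S_2(1) = -2
t_q=9/4 is in segment 0 (τ=9/4); S_0(τ)=-5561/928

y_0=-5 y_1=-4 y_2=5 y_3=-2
S(9/4) = -5561/928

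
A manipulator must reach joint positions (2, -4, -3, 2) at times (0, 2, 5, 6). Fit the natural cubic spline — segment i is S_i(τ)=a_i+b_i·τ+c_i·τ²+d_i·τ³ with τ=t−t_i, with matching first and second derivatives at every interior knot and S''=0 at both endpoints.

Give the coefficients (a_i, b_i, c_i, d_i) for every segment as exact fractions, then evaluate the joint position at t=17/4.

  seg 0: a=2 b=-715/213 c=0 d=19/213
  seg 1: a=-4 b=-487/213 c=38/71 d=8/71
  seg 2: a=-3 b=845/213 c=110/71 d=-110/213
S(17/4) = -1463/284

Δ: Δ0=-3, Δ1=1/3, Δ2=5
row 1: diag=10, rhs=20; c'=3/10, d'=2
row 2: denom=8−3·3/10=71/10; d'=(28−3·2)/(71/10)=220/71
back: M2=220/71
back: M1=2−3/10·220/71=76/71
M: M0=0, M1=76/71, M2=220/71, M3=0
seg 0: a=2, c=M0/2=0, d=(M1−M0)/(6·2)=19/213, b=Δ0−h0·(2M0+M1)/6=-715/213
seg 1: a=-4, c=M1/2=38/71, d=(M2−M1)/(6·3)=8/71, b=Δ1−h1·(2M1+M2)/6=-487/213
seg 2: a=-3, c=M2/2=110/71, d=(M3−M2)/(6·1)=-110/213, b=Δ2−h2·(2M2+M3)/6=845/213
t_q=17/4 → seg 1, τ=9/4; S=-4+-487/213·τ+38/71·τ²+8/71·τ³=-1463/284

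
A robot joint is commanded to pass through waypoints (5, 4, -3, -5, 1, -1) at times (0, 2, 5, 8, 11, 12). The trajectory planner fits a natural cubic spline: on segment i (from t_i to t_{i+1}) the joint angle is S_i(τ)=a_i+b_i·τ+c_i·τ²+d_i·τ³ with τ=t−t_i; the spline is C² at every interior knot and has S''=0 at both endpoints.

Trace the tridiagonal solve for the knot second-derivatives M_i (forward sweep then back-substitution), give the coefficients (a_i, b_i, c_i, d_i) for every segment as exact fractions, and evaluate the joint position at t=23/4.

  seg 0: a=5 b=-47/662 c=0 d=-71/662
  seg 1: a=4 b=-899/662 c=-213/331 d=1897/17874
  seg 2: a=-3 b=-779/331 c=619/1986 d=1493/17874
  seg 3: a=-5 b=1173/662 c=352/331 d=-1961/5958
  seg 4: a=1 b=-243/331 c=-1257/662 d=419/662
S(23/4) = -192967/42368

Δ: Δ0=-1/2, Δ1=-7/3, Δ2=-2/3, Δ3=2, Δ4=-2
row 1: diag=10, rhs=-11; c'=3/10, d'=-11/10
row 2: denom=12−3·3/10=111/10; d'=(10−3·-11/10)/(111/10)=133/111
row 3: denom=12−3·10/37=414/37; d'=(16−3·133/111)/(414/37)=51/46
row 4: denom=8−3·37/138=331/46; d'=(-24−3·51/46)/(331/46)=-1257/331
back: M4=-1257/331
back: M3=51/46−37/138·-1257/331=704/331
back: M2=133/111−10/37·704/331=619/993
back: M1=-11/10−3/10·619/993=-426/331
M: M0=0, M1=-426/331, M2=619/993, M3=704/331, M4=-1257/331, M5=0
seg 0: a=5, c=M0/2=0, d=(M1−M0)/(6·2)=-71/662, b=Δ0−h0·(2M0+M1)/6=-47/662
seg 1: a=4, c=M1/2=-213/331, d=(M2−M1)/(6·3)=1897/17874, b=Δ1−h1·(2M1+M2)/6=-899/662
seg 2: a=-3, c=M2/2=619/1986, d=(M3−M2)/(6·3)=1493/17874, b=Δ2−h2·(2M2+M3)/6=-779/331
seg 3: a=-5, c=M3/2=352/331, d=(M4−M3)/(6·3)=-1961/5958, b=Δ3−h3·(2M3+M4)/6=1173/662
seg 4: a=1, c=M4/2=-1257/662, d=(M5−M4)/(6·1)=419/662, b=Δ4−h4·(2M4+M5)/6=-243/331
t_q=23/4 → seg 2, τ=3/4; S=-3+-779/331·τ+619/1986·τ²+1493/17874·τ³=-192967/42368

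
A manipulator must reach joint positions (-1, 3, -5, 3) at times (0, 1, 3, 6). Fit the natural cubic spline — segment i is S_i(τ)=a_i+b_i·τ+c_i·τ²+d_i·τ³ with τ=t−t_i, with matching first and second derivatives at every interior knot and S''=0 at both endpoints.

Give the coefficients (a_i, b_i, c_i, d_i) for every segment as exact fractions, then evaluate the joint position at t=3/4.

  seg 0: a=-1 b=17/3 c=0 d=-5/3
  seg 1: a=3 b=2/3 c=-5 d=4/3
  seg 2: a=-5 b=-10/3 c=3 d=-1/3
S(3/4) = 163/64

Δ: Δ0=4, Δ1=-4, Δ2=8/3
row 1: diag=6, rhs=-48; c'=1/3, d'=-8
row 2: denom=10−2·1/3=28/3; d'=(40−2·-8)/(28/3)=6
back: M2=6
back: M1=-8−1/3·6=-10
M: M0=0, M1=-10, M2=6, M3=0
seg 0: a=-1, c=M0/2=0, d=(M1−M0)/(6·1)=-5/3, b=Δ0−h0·(2M0+M1)/6=17/3
seg 1: a=3, c=M1/2=-5, d=(M2−M1)/(6·2)=4/3, b=Δ1−h1·(2M1+M2)/6=2/3
seg 2: a=-5, c=M2/2=3, d=(M3−M2)/(6·3)=-1/3, b=Δ2−h2·(2M2+M3)/6=-10/3
t_q=3/4 → seg 0, τ=3/4; S=-1+17/3·τ+0·τ²+-5/3·τ³=163/64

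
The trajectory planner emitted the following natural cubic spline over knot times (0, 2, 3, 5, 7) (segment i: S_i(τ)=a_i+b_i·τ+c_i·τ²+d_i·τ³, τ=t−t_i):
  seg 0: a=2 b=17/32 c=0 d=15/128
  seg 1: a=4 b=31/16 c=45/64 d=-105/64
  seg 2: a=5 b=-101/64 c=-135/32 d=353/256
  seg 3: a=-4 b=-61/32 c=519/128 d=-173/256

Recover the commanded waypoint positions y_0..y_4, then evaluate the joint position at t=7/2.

y_0=2 y_1=4 y_2=5 y_3=-4 y_4=3
S(7/2) = 6817/2048

y_0 = S_0(0) = a_0 = 2
y_1 = S_1(0) = a_1 = 4
y_2 = S_2(0) = a_2 = 5
y_3 = S_3(0) = a_3 = -4
y_4 = S_3(2) = 3
t_q=7/2 is in segment 2 (τ=1/2); S_2(τ)=6817/2048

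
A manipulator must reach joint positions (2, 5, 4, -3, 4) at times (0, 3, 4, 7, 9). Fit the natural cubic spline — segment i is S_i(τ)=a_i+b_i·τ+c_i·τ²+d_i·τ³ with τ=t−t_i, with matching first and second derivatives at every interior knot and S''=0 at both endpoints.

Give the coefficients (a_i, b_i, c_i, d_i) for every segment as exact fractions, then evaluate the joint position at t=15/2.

Δ: Δ0=1, Δ1=-1, Δ2=-7/3, Δ3=7/2
row 1: diag=8, rhs=-12; c'=1/8, d'=-3/2
row 2: denom=8−1·1/8=63/8; d'=(-8−1·-3/2)/(63/8)=-52/63
row 3: denom=10−3·8/21=62/7; d'=(35−3·-52/63)/(62/7)=787/186
back: M3=787/186
back: M2=-52/63−8/21·787/186=-680/279
back: M1=-3/2−1/8·-680/279=-667/558
M: M0=0, M1=-667/558, M2=-680/279, M3=787/186, M4=0
seg 0: a=2, c=M0/2=0, d=(M1−M0)/(6·3)=-667/10044, b=Δ0−h0·(2M0+M1)/6=1783/1116
seg 1: a=5, c=M1/2=-667/1116, d=(M2−M1)/(6·1)=-77/372, b=Δ1−h1·(2M1+M2)/6=-109/558
seg 2: a=4, c=M2/2=-340/279, d=(M3−M2)/(6·3)=3721/10044, b=Δ2−h2·(2M2+M3)/6=-2245/1116
seg 3: a=-3, c=M3/2=787/372, d=(M4−M3)/(6·2)=-787/2232, b=Δ3−h3·(2M3+M4)/6=379/558
t_q=15/2 → seg 3, τ=1/2; S=-3+379/558·τ+787/372·τ²+-787/2232·τ³=-12949/5952

  seg 0: a=2 b=1783/1116 c=0 d=-667/10044
  seg 1: a=5 b=-109/558 c=-667/1116 d=-77/372
  seg 2: a=4 b=-2245/1116 c=-340/279 d=3721/10044
  seg 3: a=-3 b=379/558 c=787/372 d=-787/2232
S(15/2) = -12949/5952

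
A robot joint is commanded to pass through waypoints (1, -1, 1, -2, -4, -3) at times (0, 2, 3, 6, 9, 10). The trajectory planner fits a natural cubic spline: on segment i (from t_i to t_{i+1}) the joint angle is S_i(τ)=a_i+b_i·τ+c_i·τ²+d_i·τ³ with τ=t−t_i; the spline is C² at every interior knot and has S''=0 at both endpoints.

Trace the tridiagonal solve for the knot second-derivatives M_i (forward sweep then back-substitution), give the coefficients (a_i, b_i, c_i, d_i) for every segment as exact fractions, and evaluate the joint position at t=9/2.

  seg 0: a=1 b=-7909/3657 c=0 d=1063/3657
  seg 1: a=-1 b=4847/3657 c=2126/1219 d=-3911/3657
  seg 2: a=1 b=5870/3657 c=-1785/1219 d=6538/32913
  seg 3: a=-2 b=-6646/3657 c=1183/3657 d=659/32913
  seg 4: a=-4 b=2429/3657 c=614/1219 d=-614/3657
S(9/2) = 955/1219

Δ: Δ0=-1, Δ1=2, Δ2=-1, Δ3=-2/3, Δ4=1
row 1: diag=6, rhs=18; c'=1/6, d'=3
row 2: denom=8−1·1/6=47/6; d'=(-18−1·3)/(47/6)=-126/47
row 3: denom=12−3·18/47=510/47; d'=(2−3·-126/47)/(510/47)=236/255
row 4: denom=8−3·47/170=1219/170; d'=(10−3·236/255)/(1219/170)=1228/1219
back: M4=1228/1219
back: M3=236/255−47/170·1228/1219=2366/3657
back: M2=-126/47−18/47·2366/3657=-3570/1219
back: M1=3−1/6·-3570/1219=4252/1219
M: M0=0, M1=4252/1219, M2=-3570/1219, M3=2366/3657, M4=1228/1219, M5=0
seg 0: a=1, c=M0/2=0, d=(M1−M0)/(6·2)=1063/3657, b=Δ0−h0·(2M0+M1)/6=-7909/3657
seg 1: a=-1, c=M1/2=2126/1219, d=(M2−M1)/(6·1)=-3911/3657, b=Δ1−h1·(2M1+M2)/6=4847/3657
seg 2: a=1, c=M2/2=-1785/1219, d=(M3−M2)/(6·3)=6538/32913, b=Δ2−h2·(2M2+M3)/6=5870/3657
seg 3: a=-2, c=M3/2=1183/3657, d=(M4−M3)/(6·3)=659/32913, b=Δ3−h3·(2M3+M4)/6=-6646/3657
seg 4: a=-4, c=M4/2=614/1219, d=(M5−M4)/(6·1)=-614/3657, b=Δ4−h4·(2M4+M5)/6=2429/3657
t_q=9/2 → seg 2, τ=3/2; S=1+5870/3657·τ+-1785/1219·τ²+6538/32913·τ³=955/1219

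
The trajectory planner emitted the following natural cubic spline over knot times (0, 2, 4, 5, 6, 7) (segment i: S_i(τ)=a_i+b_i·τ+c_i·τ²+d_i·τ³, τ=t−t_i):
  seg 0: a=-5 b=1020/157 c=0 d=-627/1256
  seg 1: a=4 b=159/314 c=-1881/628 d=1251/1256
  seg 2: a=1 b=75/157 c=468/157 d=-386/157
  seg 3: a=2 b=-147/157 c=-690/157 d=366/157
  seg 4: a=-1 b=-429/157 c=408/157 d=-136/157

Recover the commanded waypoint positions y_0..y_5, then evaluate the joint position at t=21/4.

y_0 = S_0(0) = a_0 = -5
y_1 = S_1(0) = a_1 = 4
y_2 = S_2(0) = a_2 = 1
y_3 = S_3(0) = a_3 = 2
y_4 = S_4(0) = a_4 = -1
y_5 = S_4(1) = -2
t_q=21/4 is in segment 3 (τ=1/4); S_3(τ)=7675/5024

y_0=-5 y_1=4 y_2=1 y_3=2 y_4=-1 y_5=-2
S(21/4) = 7675/5024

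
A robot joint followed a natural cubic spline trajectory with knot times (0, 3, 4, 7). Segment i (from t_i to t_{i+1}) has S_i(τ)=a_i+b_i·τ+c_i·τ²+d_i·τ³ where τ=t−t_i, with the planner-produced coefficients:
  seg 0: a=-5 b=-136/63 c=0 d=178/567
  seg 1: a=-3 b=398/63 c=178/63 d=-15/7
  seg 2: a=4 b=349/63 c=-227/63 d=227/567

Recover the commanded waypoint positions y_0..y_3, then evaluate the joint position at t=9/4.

y_0 = S_0(0) = a_0 = -5
y_1 = S_1(0) = a_1 = -3
y_2 = S_2(0) = a_2 = 4
y_3 = S_2(3) = -1
t_q=9/4 is in segment 0 (τ=9/4); S_0(τ)=-201/32

y_0=-5 y_1=-3 y_2=4 y_3=-1
S(9/4) = -201/32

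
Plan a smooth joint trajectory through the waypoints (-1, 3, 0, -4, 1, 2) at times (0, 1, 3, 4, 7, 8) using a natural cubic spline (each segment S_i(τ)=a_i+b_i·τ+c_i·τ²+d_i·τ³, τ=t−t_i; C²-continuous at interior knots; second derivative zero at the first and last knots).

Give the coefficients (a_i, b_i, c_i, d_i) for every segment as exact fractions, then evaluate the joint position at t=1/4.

  seg 0: a=-1 b=6187/1284 c=0 d=-1051/1284
  seg 1: a=3 b=1517/642 c=-1051/428 d=673/2568
  seg 2: a=0 b=-1385/321 c=-189/214 d=769/642
  seg 3: a=-4 b=-1597/642 c=290/107 d=-851/1926
  seg 4: a=1 b=592/321 c=-271/214 d=271/642
S(1/4) = 5255/27392

Δ: Δ0=4, Δ1=-3/2, Δ2=-4, Δ3=5/3, Δ4=1
row 1: diag=6, rhs=-33; c'=1/3, d'=-11/2
row 2: denom=6−2·1/3=16/3; d'=(-15−2·-11/2)/(16/3)=-3/4
row 3: denom=8−1·3/16=125/16; d'=(34−1·-3/4)/(125/16)=556/125
row 4: denom=8−3·48/125=856/125; d'=(-4−3·556/125)/(856/125)=-271/107
back: M4=-271/107
back: M3=556/125−48/125·-271/107=580/107
back: M2=-3/4−3/16·580/107=-189/107
back: M1=-11/2−1/3·-189/107=-1051/214
M: M0=0, M1=-1051/214, M2=-189/107, M3=580/107, M4=-271/107, M5=0
seg 0: a=-1, c=M0/2=0, d=(M1−M0)/(6·1)=-1051/1284, b=Δ0−h0·(2M0+M1)/6=6187/1284
seg 1: a=3, c=M1/2=-1051/428, d=(M2−M1)/(6·2)=673/2568, b=Δ1−h1·(2M1+M2)/6=1517/642
seg 2: a=0, c=M2/2=-189/214, d=(M3−M2)/(6·1)=769/642, b=Δ2−h2·(2M2+M3)/6=-1385/321
seg 3: a=-4, c=M3/2=290/107, d=(M4−M3)/(6·3)=-851/1926, b=Δ3−h3·(2M3+M4)/6=-1597/642
seg 4: a=1, c=M4/2=-271/214, d=(M5−M4)/(6·1)=271/642, b=Δ4−h4·(2M4+M5)/6=592/321
t_q=1/4 → seg 0, τ=1/4; S=-1+6187/1284·τ+0·τ²+-1051/1284·τ³=5255/27392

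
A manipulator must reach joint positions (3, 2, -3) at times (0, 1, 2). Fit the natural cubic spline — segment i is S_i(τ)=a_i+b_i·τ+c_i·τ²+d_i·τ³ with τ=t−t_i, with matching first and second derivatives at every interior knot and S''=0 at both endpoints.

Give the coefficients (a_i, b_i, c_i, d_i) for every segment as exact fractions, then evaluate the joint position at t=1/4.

  seg 0: a=3 b=0 c=0 d=-1
  seg 1: a=2 b=-3 c=-3 d=1
S(1/4) = 191/64

Δ: Δ0=-1, Δ1=-5
row 1: diag=4, rhs=-24; c'=1/4, d'=-6
back: M1=-6
M: M0=0, M1=-6, M2=0
seg 0: a=3, c=M0/2=0, d=(M1−M0)/(6·1)=-1, b=Δ0−h0·(2M0+M1)/6=0
seg 1: a=2, c=M1/2=-3, d=(M2−M1)/(6·1)=1, b=Δ1−h1·(2M1+M2)/6=-3
t_q=1/4 → seg 0, τ=1/4; S=3+0·τ+0·τ²+-1·τ³=191/64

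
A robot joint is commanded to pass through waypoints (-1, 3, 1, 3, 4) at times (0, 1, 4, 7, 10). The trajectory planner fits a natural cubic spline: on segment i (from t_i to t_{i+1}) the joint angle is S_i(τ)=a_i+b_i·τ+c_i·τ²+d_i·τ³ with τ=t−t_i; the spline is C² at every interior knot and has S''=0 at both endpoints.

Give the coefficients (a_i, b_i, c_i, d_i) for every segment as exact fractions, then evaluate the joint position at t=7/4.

Δ: Δ0=4, Δ1=-2/3, Δ2=2/3, Δ3=1/3
row 1: diag=8, rhs=-28; c'=3/8, d'=-7/2
row 2: denom=12−3·3/8=87/8; d'=(8−3·-7/2)/(87/8)=148/87
row 3: denom=12−3·8/29=324/29; d'=(-2−3·148/87)/(324/29)=-103/162
back: M3=-103/162
back: M2=148/87−8/29·-103/162=152/81
back: M1=-7/2−3/8·152/81=-227/54
M: M0=0, M1=-227/54, M2=152/81, M3=-103/162, M4=0
seg 0: a=-1, c=M0/2=0, d=(M1−M0)/(6·1)=-227/324, b=Δ0−h0·(2M0+M1)/6=1523/324
seg 1: a=3, c=M1/2=-227/108, d=(M2−M1)/(6·3)=985/2916, b=Δ1−h1·(2M1+M2)/6=421/162
seg 2: a=1, c=M2/2=76/81, d=(M3−M2)/(6·3)=-407/2916, b=Δ2−h2·(2M2+M3)/6=-289/324
seg 3: a=3, c=M3/2=-103/324, d=(M4−M3)/(6·3)=103/2916, b=Δ3−h3·(2M3+M4)/6=157/162
t_q=7/4 → seg 1, τ=3/4; S=3+421/162·τ+-227/108·τ²+985/2916·τ³=9007/2304

  seg 0: a=-1 b=1523/324 c=0 d=-227/324
  seg 1: a=3 b=421/162 c=-227/108 d=985/2916
  seg 2: a=1 b=-289/324 c=76/81 d=-407/2916
  seg 3: a=3 b=157/162 c=-103/324 d=103/2916
S(7/4) = 9007/2304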